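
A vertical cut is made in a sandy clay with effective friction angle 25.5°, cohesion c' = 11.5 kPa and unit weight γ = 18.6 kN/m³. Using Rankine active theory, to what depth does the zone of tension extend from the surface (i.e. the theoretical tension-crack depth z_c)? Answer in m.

K_a = tan²(45° − 25.5°/2) = 0.3981; √K_a = 0.6310.
The active pressure is zero where K_a γ z = 2c√K_a, so z_c = 2c/(γ√K_a) = 2×11.5/(18.6×0.6310) = 1.960 m.

1.96 m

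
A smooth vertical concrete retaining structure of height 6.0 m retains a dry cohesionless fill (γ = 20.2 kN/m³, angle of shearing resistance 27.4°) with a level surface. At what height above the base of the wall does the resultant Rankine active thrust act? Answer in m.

K_a = 0.3697.
The pressure distribution is triangular, so the resultant acts at H/3 above the base = 6.0/3 = 2.000 m.

2.00 m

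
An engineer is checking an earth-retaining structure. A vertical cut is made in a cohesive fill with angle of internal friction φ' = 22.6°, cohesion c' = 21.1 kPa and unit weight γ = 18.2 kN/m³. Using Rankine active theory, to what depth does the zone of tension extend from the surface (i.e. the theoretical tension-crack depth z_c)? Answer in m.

3.48 m

K_a = tan²(45° − 22.6°/2) = 0.4448; √K_a = 0.6669.
The active pressure is zero where K_a γ z = 2c√K_a, so z_c = 2c/(γ√K_a) = 2×21.1/(18.2×0.6669) = 3.477 m.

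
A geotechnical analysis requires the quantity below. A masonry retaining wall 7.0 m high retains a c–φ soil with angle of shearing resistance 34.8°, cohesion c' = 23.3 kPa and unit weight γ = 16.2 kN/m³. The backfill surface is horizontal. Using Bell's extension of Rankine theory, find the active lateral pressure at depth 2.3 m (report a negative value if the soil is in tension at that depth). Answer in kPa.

-14.2 kPa

K_a = (1 − sin φ)/(1 + sin φ) = 0.2733.
σ_a = K_a γ z − 2c√K_a = 0.2733×16.2×2.3 − 2×23.3×0.5228 = -14.18 kPa.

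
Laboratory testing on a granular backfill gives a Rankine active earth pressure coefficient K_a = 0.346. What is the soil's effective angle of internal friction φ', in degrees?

29.1°

K_a = tan²(45° − φ/2) ⇒ 45° − φ/2 = arctan(√0.346) = 30.46°.
φ = 2(45° − 30.46°) = 29.07°.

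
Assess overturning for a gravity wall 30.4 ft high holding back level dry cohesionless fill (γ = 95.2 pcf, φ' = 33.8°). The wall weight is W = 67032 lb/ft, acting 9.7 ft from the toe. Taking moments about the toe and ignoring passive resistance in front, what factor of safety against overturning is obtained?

5.12

K_a = tan²(45° − 33.8°/2) = 0.2851.
P_a = ½K_aγH² = 0.5×0.2851×95.2×30.4² = 12540 lb/ft, acting at H/3 = 10.13 ft above the base.
Overturning moment M_o = P_a × H/3 = 12540 × 10.13 = 127100.
Resisting moment M_r = W × 9.7 = 67032 × 9.7 = 650200.
FS_overturning = M_r/M_o = 650200/127100 = 5.116.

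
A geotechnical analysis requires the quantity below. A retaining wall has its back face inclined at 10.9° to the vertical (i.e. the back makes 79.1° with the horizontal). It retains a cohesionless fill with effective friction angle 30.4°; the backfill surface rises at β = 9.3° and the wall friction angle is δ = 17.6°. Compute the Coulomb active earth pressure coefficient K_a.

0.435

K_a = sin²(α+φ) / [sin²α · sin(α−δ) · (1 + √{sin(φ+δ)sin(φ−β) / (sin(α−δ)sin(α+β))})²].
With α = 79.1°, φ = 30.4°, δ = 17.6°, β = 9.3°: K_a = 0.4354.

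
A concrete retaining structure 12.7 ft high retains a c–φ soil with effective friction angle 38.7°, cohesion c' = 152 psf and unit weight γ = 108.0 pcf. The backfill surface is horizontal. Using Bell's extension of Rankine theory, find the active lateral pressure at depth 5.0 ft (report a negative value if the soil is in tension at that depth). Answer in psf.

-21.5 psf

K_a = (1 − sin φ)/(1 + sin φ) = 0.2306.
σ_a = K_a γ z − 2c√K_a = 0.2306×108.0×5.0 − 2×152×0.4802 = -21.46 psf.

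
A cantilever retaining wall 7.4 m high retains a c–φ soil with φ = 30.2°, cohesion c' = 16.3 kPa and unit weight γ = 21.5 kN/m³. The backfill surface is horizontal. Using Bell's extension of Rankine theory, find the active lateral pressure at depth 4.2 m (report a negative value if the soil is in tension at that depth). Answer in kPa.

11.1 kPa

K_a = (1 − sin φ)/(1 + sin φ) = 0.3307.
σ_a = K_a γ z − 2c√K_a = 0.3307×21.5×4.2 − 2×16.3×0.5750 = 11.11 kPa.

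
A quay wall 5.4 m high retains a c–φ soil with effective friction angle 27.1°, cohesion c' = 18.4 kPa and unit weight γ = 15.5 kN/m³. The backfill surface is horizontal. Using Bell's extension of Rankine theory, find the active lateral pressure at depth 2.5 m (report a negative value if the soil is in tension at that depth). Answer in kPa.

K_a = (1 − sin φ)/(1 + sin φ) = 0.3741.
σ_a = K_a γ z − 2c√K_a = 0.3741×15.5×2.5 − 2×18.4×0.6116 = -8.012 kPa.

-8.01 kPa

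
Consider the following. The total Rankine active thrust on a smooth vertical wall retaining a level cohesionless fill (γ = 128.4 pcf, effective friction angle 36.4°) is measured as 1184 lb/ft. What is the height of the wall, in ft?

K_a = 0.2552. P_a = ½ K_a γ H² ⇒ H = √(2P_a/(K_a γ)).
H = √(2×1184/(0.2552×128.4)) = 8.502 ft.

8.50 ft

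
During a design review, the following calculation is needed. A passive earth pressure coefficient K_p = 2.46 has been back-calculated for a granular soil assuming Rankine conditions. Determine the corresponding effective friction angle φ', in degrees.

K_p = (1+sin φ)/(1−sin φ) ⇒ sin φ = (K_p − 1)/(K_p + 1) = 0.4220.
φ = arcsin(0.4220) = 24.96°.

25.0°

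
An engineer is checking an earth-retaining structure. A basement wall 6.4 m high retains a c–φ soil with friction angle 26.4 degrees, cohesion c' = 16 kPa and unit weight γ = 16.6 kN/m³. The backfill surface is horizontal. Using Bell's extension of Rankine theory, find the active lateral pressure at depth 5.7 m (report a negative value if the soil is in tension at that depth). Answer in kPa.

16.5 kPa

K_a = (1 − sin φ)/(1 + sin φ) = 0.3844.
σ_a = K_a γ z − 2c√K_a = 0.3844×16.6×5.7 − 2×16×0.6200 = 16.53 kPa.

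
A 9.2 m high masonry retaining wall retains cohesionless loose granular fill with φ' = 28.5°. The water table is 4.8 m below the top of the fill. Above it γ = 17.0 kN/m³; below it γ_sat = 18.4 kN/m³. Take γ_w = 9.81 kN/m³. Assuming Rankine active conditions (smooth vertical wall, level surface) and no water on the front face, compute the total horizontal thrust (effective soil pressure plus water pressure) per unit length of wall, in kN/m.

K_a = tan²(45° − φ/2) = 0.3540.
γ' = 18.4 − 9.81 = 8.590 kN/m³. Depth below WT = 4.4 m.
σ'_h at WT = K_a γ d_w = 28.88 kPa; at base = 28.88 + K_a γ' × 4.4 = 42.26 kPa.
P₁ (0–4.8 m) = ½×28.88×4.8 = 69.32. P₂ (4.8–9.2 m) = ½(28.88+42.26)×4.4 = 156.5.
P_w = ½ γ_w h₂² = 0.5×9.81×4.4² = 94.96. Total = 69.32+156.5+94.96 = 320.8 kN/m.

321 kN/m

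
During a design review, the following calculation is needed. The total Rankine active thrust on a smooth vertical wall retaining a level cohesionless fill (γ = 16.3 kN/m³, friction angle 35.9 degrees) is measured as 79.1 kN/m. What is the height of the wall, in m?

6.10 m

K_a = 0.2607. P_a = ½ K_a γ H² ⇒ H = √(2P_a/(K_a γ)).
H = √(2×79.1/(0.2607×16.3)) = 6.101 m.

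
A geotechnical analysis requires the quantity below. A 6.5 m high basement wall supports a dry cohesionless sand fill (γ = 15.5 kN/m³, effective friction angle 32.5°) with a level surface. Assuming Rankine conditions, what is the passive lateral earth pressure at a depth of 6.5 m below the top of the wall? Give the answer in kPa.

K_p = (1 + sin φ)/(1 − sin φ) = 3.322.
σ_h = K_p γ z = 3.322 × 15.5 × 6.5 = 334.7 kPa.

335 kPa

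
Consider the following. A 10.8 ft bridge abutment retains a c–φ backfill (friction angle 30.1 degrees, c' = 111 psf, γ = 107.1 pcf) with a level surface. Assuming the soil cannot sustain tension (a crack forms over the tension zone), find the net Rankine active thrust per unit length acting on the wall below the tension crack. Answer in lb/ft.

K_a = 0.3320; √K_a = 0.5762.
Tension-crack depth z_c = 2c/(γ√K_a) = 2×111/(107.1×0.5762) = 3.597 ft.
σ_a at base = K_a γ H − 2c√K_a = 0.3320×107.1×10.8 − 2×111×0.5762 = 256.1 psf.
P_a = ½ × 256.1 × (H − z_c) = 0.5×256.1×7.203 = 922.3 lb/ft.

922 lb/ft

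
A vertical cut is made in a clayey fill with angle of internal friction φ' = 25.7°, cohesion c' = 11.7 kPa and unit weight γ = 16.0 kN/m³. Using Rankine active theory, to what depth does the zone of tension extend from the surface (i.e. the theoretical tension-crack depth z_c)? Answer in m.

K_a = tan²(45° − 25.7°/2) = 0.3950; √K_a = 0.6285.
The active pressure is zero where K_a γ z = 2c√K_a, so z_c = 2c/(γ√K_a) = 2×11.7/(16.0×0.6285) = 2.327 m.

2.33 m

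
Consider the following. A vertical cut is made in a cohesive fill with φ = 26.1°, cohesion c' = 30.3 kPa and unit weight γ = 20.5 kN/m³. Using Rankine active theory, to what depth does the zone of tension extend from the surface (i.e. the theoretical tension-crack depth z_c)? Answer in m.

K_a = tan²(45° − 26.1°/2) = 0.3889; √K_a = 0.6237.
The active pressure is zero where K_a γ z = 2c√K_a, so z_c = 2c/(γ√K_a) = 2×30.3/(20.5×0.6237) = 4.740 m.

4.74 m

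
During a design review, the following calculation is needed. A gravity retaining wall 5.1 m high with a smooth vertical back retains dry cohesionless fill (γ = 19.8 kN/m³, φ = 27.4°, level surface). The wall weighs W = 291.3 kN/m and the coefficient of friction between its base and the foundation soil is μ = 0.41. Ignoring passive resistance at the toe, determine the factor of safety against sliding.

K_a = tan²(45° − 27.4°/2) = 0.3697.
P_a = ½K_aγH² = 0.5×0.3697×19.8×5.1² = 95.19 kN/m, acting at H/3 = 1.700 m above the base.
FS_sliding = μW / P_a = 0.41×291.3 / 95.19 = 1.255.

1.25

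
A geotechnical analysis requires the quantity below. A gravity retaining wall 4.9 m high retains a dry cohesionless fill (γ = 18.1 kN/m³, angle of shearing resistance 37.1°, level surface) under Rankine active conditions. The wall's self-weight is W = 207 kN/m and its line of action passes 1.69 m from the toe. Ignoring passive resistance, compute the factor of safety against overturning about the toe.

3.98

K_a = tan²(45° − 37.1°/2) = 0.2475.
P_a = ½K_aγH² = 0.5×0.2475×18.1×4.9² = 53.78 kN/m, acting at H/3 = 1.633 m above the base.
Overturning moment M_o = P_a × H/3 = 53.78 × 1.633 = 87.84.
Resisting moment M_r = W × 1.69 = 207 × 1.69 = 349.8.
FS_overturning = M_r/M_o = 349.8/87.84 = 3.983.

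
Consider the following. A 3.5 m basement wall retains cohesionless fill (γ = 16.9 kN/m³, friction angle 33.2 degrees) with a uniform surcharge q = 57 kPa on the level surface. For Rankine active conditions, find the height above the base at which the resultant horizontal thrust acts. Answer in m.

K_a = 0.2924.
Triangular part P₁ = ½K_aγH² = 30.26 at H/3 = 1.167 m; rectangular part P₂ = K_a q H = 58.32 at H/2 = 1.750 m.
ȳ = (P₁·1.167 + P₂·1.750)/(P₁+P₂) = 1.551 m.

1.55 m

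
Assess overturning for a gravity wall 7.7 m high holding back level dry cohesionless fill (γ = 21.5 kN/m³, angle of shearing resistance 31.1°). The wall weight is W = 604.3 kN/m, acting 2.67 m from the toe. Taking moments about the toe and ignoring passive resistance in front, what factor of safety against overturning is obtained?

3.09

K_a = tan²(45° − 31.1°/2) = 0.3188.
P_a = ½K_aγH² = 0.5×0.3188×21.5×7.7² = 203.2 kN/m, acting at H/3 = 2.567 m above the base.
Overturning moment M_o = P_a × H/3 = 203.2 × 2.567 = 521.5.
Resisting moment M_r = W × 2.67 = 604.3 × 2.67 = 1613.
FS_overturning = M_r/M_o = 1613/521.5 = 3.094.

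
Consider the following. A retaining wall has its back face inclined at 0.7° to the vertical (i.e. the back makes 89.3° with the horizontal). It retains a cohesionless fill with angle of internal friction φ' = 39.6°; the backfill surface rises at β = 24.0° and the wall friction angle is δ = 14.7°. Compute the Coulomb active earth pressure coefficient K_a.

0.281

K_a = sin²(α+φ) / [sin²α · sin(α−δ) · (1 + √{sin(φ+δ)sin(φ−β) / (sin(α−δ)sin(α+β))})²].
With α = 89.3°, φ = 39.6°, δ = 14.7°, β = 24.0°: K_a = 0.2805.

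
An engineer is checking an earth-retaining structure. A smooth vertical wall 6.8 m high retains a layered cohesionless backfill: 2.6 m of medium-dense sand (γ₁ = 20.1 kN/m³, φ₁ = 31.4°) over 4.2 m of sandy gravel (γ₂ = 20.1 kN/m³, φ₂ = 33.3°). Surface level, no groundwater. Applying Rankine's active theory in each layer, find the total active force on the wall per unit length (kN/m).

137 kN/m

K_a1 = tan²(45°−31.4°/2) = 0.3149; K_a2 = tan²(45°−33.3°/2) = 0.2911.
Layer 1: σ at base = K_a1 γ₁ h₁ = 16.46 kPa; P₁ = ½×16.46×2.6 = 21.39.
Layer 2: σ_v at top = γ₁h₁ = 52.26; σ_h top = K_a2×52.26 = 15.21; σ_h base = K_a2×(52.26+20.1×4.2) = 39.79.
P₂ = ½(15.21+39.79)×4.2 = 115.5. Total P_a = 21.39+115.5 = 136.9 kN/m.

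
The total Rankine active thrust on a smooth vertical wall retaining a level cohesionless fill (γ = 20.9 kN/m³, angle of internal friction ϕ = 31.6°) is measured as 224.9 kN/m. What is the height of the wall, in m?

K_a = 0.3123. P_a = ½ K_a γ H² ⇒ H = √(2P_a/(K_a γ)).
H = √(2×224.9/(0.3123×20.9)) = 8.301 m.

8.30 m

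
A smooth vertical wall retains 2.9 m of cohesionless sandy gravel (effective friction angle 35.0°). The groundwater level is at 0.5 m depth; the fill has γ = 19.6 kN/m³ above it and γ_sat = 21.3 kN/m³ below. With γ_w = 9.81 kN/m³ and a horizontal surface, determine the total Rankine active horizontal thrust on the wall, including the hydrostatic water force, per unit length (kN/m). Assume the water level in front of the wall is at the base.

K_a = tan²(45° − φ/2) = 0.2710.
γ' = 21.3 − 9.81 = 11.49 kN/m³. Depth below WT = 2.4 m.
σ'_h at WT = K_a γ d_w = 2.656 kPa; at base = 2.656 + K_a γ' × 2.4 = 10.13 kPa.
P₁ (0–0.5 m) = ½×2.656×0.5 = 0.6639. P₂ (0.5–2.9 m) = ½(2.656+10.13)×2.4 = 15.34.
P_w = ½ γ_w h₂² = 0.5×9.81×2.4² = 28.25. Total = 0.6639+15.34+28.25 = 44.26 kN/m.

44.3 kN/m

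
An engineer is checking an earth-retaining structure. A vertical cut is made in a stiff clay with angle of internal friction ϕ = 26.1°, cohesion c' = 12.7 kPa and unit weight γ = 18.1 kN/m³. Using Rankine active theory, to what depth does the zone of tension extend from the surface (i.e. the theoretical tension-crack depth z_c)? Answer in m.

K_a = tan²(45° − 26.1°/2) = 0.3889; √K_a = 0.6237.
The active pressure is zero where K_a γ z = 2c√K_a, so z_c = 2c/(γ√K_a) = 2×12.7/(18.1×0.6237) = 2.250 m.

2.25 m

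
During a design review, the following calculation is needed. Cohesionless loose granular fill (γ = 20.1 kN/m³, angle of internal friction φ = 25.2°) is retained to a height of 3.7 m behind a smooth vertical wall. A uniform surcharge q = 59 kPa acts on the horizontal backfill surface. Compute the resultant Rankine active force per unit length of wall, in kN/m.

K_a = tan²(45° − φ/2) = 0.4027.
Soil triangle: ½ K_a γ H² = 0.5×0.4027×20.1×3.7² = 55.41 kN/m.
Surcharge rectangle: K_a q H = 0.4027×59×3.7 = 87.92 kN/m.
Total = 55.41 + 87.92 = 143.3 kN/m.

143 kN/m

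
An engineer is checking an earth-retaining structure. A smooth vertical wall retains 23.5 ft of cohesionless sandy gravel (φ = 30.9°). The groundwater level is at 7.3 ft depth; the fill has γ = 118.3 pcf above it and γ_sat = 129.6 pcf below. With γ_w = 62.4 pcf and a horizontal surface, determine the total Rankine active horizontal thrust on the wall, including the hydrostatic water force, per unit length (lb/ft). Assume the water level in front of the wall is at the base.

16500 lb/ft

K_a = tan²(45° − φ/2) = 0.3214.
γ' = 129.6 − 62.4 = 67.20 pcf. Depth below WT = 16.2 ft.
σ'_h at WT = K_a γ d_w = 277.6 psf; at base = 277.6 + K_a γ' × 16.2 = 627.5 psf.
P₁ (0–7.3 ft) = ½×277.6×7.3 = 1013. P₂ (7.3–23.5 ft) = ½(277.6+627.5)×16.2 = 7331.
P_w = ½ γ_w h₂² = 0.5×62.4×16.2² = 8188. Total = 1013+7331+8188 = 16530 lb/ft.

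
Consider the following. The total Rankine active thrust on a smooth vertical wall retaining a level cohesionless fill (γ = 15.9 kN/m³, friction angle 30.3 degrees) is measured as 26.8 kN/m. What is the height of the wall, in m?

K_a = 0.3293. P_a = ½ K_a γ H² ⇒ H = √(2P_a/(K_a γ)).
H = √(2×26.8/(0.3293×15.9)) = 3.199 m.

3.20 m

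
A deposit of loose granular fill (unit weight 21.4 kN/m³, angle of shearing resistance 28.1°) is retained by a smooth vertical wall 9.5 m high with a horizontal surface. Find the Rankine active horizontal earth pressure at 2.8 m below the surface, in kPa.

K_a = (1 − sin φ)/(1 + sin φ) = 0.3596.
σ_h = K_a γ z = 0.3596 × 21.4 × 2.8 = 21.55 kPa.

21.5 kPa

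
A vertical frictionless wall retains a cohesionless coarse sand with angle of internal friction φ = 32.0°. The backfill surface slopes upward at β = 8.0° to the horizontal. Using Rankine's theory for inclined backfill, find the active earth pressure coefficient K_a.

0.316

K_a = cos β · (cos β − √(cos²β − cos²φ)) / (cos β + √(cos²β − cos²φ)).
cos β = 0.9903, cos φ = 0.8480, √(cos²β − cos²φ) = 0.5113.
K_a = 0.9903 × (0.9903 − 0.5113)/(0.9903 + 0.5113) = 0.3159.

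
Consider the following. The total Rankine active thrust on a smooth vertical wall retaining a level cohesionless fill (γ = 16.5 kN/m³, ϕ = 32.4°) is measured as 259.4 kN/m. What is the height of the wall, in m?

10.2 m

K_a = 0.3022. P_a = ½ K_a γ H² ⇒ H = √(2P_a/(K_a γ)).
H = √(2×259.4/(0.3022×16.5)) = 10.20 m.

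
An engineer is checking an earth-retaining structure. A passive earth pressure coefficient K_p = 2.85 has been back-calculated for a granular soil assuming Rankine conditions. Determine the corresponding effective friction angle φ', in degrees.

28.7°

K_p = (1+sin φ)/(1−sin φ) ⇒ sin φ = (K_p − 1)/(K_p + 1) = 0.4805.
φ = arcsin(0.4805) = 28.72°.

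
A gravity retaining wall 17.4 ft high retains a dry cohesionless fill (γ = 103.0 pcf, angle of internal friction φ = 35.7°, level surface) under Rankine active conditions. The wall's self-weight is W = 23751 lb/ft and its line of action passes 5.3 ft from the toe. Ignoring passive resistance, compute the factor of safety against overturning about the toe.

5.29

K_a = tan²(45° − 35.7°/2) = 0.2630.
P_a = ½K_aγH² = 0.5×0.2630×103.0×17.4² = 4101 lb/ft, acting at H/3 = 5.800 ft above the base.
Overturning moment M_o = P_a × H/3 = 4101 × 5.800 = 23780.
Resisting moment M_r = W × 5.3 = 23751 × 5.3 = 125900.
FS_overturning = M_r/M_o = 125900/23780 = 5.293.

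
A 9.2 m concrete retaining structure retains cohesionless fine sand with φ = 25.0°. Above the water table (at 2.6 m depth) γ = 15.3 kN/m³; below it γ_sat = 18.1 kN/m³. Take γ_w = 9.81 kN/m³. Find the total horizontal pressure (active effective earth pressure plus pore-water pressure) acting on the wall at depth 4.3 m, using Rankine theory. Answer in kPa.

38.5 kPa

K_a = (1 − sin φ)/(1 + sin φ) = 0.4059.
γ' = 18.1 − 9.81 = 8.290 kN/m³.
Effective vertical stress at 4.3 m: σ'_v = 15.3×2.6 + 8.290×1.70 = 53.87 kPa.
σ'_h = K_a σ'_v = 0.4059 × 53.87 = 21.86 kPa; u = γ_w × 1.70 = 16.68 kPa.
Total σ_h = 21.86 + 16.68 = 38.54 kPa.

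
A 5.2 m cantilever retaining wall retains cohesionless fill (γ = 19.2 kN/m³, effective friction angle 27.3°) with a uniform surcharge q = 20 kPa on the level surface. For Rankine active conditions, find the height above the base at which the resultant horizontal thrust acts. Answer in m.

1.98 m

K_a = 0.3711.
Triangular part P₁ = ½K_aγH² = 96.34 at H/3 = 1.733 m; rectangular part P₂ = K_a q H = 38.60 at H/2 = 2.600 m.
ȳ = (P₁·1.733 + P₂·2.600)/(P₁+P₂) = 1.981 m.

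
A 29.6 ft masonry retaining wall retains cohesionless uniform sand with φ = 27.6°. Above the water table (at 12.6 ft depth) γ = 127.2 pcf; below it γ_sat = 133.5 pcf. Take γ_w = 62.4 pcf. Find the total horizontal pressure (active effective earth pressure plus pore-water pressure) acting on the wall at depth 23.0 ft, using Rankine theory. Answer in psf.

K_a = (1 − sin φ)/(1 + sin φ) = 0.3668.
γ' = 133.5 − 62.4 = 71.10 pcf.
Effective vertical stress at 23.0 ft: σ'_v = 127.2×12.6 + 71.10×10.4 = 2342 psf.
σ'_h = K_a σ'_v = 0.3668 × 2342 = 859.1 psf; u = γ_w × 10.4 = 649.0 psf.
Total σ_h = 859.1 + 649.0 = 1508 psf.

1510 psf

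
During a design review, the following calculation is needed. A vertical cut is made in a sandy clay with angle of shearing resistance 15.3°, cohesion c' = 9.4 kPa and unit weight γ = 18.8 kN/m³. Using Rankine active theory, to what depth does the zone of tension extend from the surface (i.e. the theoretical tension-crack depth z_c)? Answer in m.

K_a = tan²(45° − 15.3°/2) = 0.5824; √K_a = 0.7632.
The active pressure is zero where K_a γ z = 2c√K_a, so z_c = 2c/(γ√K_a) = 2×9.4/(18.8×0.7632) = 1.310 m.

1.31 m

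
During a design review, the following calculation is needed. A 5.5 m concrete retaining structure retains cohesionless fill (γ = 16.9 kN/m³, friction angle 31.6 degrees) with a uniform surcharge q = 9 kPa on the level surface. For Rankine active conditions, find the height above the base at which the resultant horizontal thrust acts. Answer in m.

1.98 m

K_a = 0.3123.
Triangular part P₁ = ½K_aγH² = 79.84 at H/3 = 1.833 m; rectangular part P₂ = K_a q H = 15.46 at H/2 = 2.750 m.
ȳ = (P₁·1.833 + P₂·2.750)/(P₁+P₂) = 1.982 m.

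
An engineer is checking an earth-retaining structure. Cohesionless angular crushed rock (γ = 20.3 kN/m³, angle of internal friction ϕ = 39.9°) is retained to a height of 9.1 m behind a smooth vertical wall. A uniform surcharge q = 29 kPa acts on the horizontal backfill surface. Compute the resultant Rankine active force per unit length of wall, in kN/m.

K_a = tan²(45° − φ/2) = 0.2184.
Soil triangle: ½ K_a γ H² = 0.5×0.2184×20.3×9.1² = 183.6 kN/m.
Surcharge rectangle: K_a q H = 0.2184×29×9.1 = 57.65 kN/m.
Total = 183.6 + 57.65 = 241.2 kN/m.

241 kN/m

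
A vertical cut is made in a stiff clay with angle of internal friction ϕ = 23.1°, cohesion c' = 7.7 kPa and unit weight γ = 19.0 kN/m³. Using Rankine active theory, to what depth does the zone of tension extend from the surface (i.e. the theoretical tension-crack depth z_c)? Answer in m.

1.23 m

K_a = tan²(45° − 23.1°/2) = 0.4364; √K_a = 0.6606.
The active pressure is zero where K_a γ z = 2c√K_a, so z_c = 2c/(γ√K_a) = 2×7.7/(19.0×0.6606) = 1.227 m.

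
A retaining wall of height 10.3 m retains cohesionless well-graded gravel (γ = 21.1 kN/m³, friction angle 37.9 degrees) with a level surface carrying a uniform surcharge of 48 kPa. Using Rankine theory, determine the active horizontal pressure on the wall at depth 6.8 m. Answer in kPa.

K_a = (1 − sin φ)/(1 + sin φ) = 0.2389.
σ_v = γz + q = 21.1 × 6.8 + 48 = 191.5 kPa.
σ_h = K_a σ_v = 0.2389 × 191.5 = 45.75 kPa.

45.8 kPa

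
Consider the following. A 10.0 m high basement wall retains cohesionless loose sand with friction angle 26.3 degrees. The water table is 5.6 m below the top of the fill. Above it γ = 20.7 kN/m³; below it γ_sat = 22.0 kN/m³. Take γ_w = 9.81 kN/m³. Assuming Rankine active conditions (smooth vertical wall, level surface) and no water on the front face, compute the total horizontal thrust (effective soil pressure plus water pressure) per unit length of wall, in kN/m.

463 kN/m

K_a = tan²(45° − φ/2) = 0.3859.
γ' = 22.0 − 9.81 = 12.19 kN/m³. Depth below WT = 4.4 m.
σ'_h at WT = K_a γ d_w = 44.74 kPa; at base = 44.74 + K_a γ' × 4.4 = 65.44 kPa.
P₁ (0–5.6 m) = ½×44.74×5.6 = 125.3. P₂ (5.6–10.0 m) = ½(44.74+65.44)×4.4 = 242.4.
P_w = ½ γ_w h₂² = 0.5×9.81×4.4² = 94.96. Total = 125.3+242.4+94.96 = 462.6 kN/m.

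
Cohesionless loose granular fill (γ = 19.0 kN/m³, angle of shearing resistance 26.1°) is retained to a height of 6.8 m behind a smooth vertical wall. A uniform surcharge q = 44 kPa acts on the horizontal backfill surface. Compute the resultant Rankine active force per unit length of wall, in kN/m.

287 kN/m

K_a = tan²(45° − φ/2) = 0.3889.
Soil triangle: ½ K_a γ H² = 0.5×0.3889×19.0×6.8² = 170.9 kN/m.
Surcharge rectangle: K_a q H = 0.3889×44×6.8 = 116.4 kN/m.
Total = 170.9 + 116.4 = 287.2 kN/m.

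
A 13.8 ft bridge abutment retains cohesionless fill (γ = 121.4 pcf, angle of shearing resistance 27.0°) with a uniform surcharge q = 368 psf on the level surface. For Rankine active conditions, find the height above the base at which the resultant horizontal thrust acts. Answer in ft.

5.30 ft

K_a = 0.3755.
Triangular part P₁ = ½K_aγH² = 4341 at H/3 = 4.600 ft; rectangular part P₂ = K_a q H = 1907 at H/2 = 6.900 ft.
ȳ = (P₁·4.600 + P₂·6.900)/(P₁+P₂) = 5.302 ft.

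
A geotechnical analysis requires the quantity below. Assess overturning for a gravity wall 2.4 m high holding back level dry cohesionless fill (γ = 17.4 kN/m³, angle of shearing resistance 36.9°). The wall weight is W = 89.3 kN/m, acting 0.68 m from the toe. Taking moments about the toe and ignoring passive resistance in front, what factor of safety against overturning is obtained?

6.07

K_a = tan²(45° − 36.9°/2) = 0.2497.
P_a = ½K_aγH² = 0.5×0.2497×17.4×2.4² = 12.51 kN/m, acting at H/3 = 0.8000 m above the base.
Overturning moment M_o = P_a × H/3 = 12.51 × 0.8000 = 10.01.
Resisting moment M_r = W × 0.68 = 89.3 × 0.68 = 60.72.
FS_overturning = M_r/M_o = 60.72/10.01 = 6.067.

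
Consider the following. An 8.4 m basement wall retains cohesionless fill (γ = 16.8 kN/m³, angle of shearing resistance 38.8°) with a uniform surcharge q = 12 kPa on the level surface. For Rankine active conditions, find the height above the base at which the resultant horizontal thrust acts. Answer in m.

3.00 m

K_a = 0.2296.
Triangular part P₁ = ½K_aγH² = 136.1 at H/3 = 2.800 m; rectangular part P₂ = K_a q H = 23.14 at H/2 = 4.200 m.
ȳ = (P₁·2.800 + P₂·4.200)/(P₁+P₂) = 3.003 m.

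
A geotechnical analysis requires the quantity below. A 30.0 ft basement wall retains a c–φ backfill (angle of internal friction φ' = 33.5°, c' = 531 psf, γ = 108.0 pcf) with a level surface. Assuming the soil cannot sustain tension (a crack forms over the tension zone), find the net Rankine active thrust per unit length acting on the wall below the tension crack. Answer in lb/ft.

K_a = 0.2887; √K_a = 0.5373.
Tension-crack depth z_c = 2c/(γ√K_a) = 2×531/(108.0×0.5373) = 18.30 ft.
σ_a at base = K_a γ H − 2c√K_a = 0.2887×108.0×30.0 − 2×531×0.5373 = 364.8 psf.
P_a = ½ × 364.8 × (H − z_c) = 0.5×364.8×11.70 = 2134 lb/ft.

2130 lb/ft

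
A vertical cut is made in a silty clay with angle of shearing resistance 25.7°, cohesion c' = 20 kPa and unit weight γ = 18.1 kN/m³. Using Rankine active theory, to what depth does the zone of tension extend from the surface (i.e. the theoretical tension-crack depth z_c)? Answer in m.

K_a = tan²(45° − 25.7°/2) = 0.3950; √K_a = 0.6285.
The active pressure is zero where K_a γ z = 2c√K_a, so z_c = 2c/(γ√K_a) = 2×20/(18.1×0.6285) = 3.516 m.

3.52 m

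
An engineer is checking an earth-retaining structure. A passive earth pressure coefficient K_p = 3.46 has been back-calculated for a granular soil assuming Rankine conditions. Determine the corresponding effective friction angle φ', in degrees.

K_p = (1+sin φ)/(1−sin φ) ⇒ sin φ = (K_p − 1)/(K_p + 1) = 0.5516.
φ = arcsin(0.5516) = 33.47°.

33.5°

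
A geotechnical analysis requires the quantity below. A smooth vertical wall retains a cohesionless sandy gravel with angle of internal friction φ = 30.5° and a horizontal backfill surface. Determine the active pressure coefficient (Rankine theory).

K_a = tan²(45° − φ/2) = tan²(29.75°) = 0.3267.

0.327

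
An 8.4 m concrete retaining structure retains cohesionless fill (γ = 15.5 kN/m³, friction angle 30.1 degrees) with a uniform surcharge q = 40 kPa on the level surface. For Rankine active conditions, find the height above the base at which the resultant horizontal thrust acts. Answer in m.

K_a = 0.3320.
Triangular part P₁ = ½K_aγH² = 181.5 at H/3 = 2.800 m; rectangular part P₂ = K_a q H = 111.5 at H/2 = 4.200 m.
ȳ = (P₁·2.800 + P₂·4.200)/(P₁+P₂) = 3.333 m.

3.33 m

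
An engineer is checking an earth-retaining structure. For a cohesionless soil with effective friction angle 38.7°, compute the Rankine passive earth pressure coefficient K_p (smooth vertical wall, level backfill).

4.34

K_p = (1 + sin φ)/(1 − sin φ) = tan²(45° + 38.7°/2) = 4.337.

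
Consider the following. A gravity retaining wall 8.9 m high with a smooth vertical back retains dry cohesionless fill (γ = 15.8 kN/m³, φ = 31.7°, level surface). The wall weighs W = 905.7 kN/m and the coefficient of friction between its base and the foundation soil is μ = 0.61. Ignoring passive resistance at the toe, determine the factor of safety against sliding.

2.84

K_a = tan²(45° − 31.7°/2) = 0.3111.
P_a = ½K_aγH² = 0.5×0.3111×15.8×8.9² = 194.7 kN/m, acting at H/3 = 2.967 m above the base.
FS_sliding = μW / P_a = 0.61×905.7 / 194.7 = 2.838.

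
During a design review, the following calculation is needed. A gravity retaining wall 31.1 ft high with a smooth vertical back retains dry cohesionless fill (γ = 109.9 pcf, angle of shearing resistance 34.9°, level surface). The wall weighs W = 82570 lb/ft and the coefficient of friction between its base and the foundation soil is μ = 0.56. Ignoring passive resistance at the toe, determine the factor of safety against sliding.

K_a = tan²(45° − 34.9°/2) = 0.2721.
P_a = ½K_aγH² = 0.5×0.2721×109.9×31.1² = 14460 lb/ft, acting at H/3 = 10.37 ft above the base.
FS_sliding = μW / P_a = 0.56×82570 / 14460 = 3.197.

3.20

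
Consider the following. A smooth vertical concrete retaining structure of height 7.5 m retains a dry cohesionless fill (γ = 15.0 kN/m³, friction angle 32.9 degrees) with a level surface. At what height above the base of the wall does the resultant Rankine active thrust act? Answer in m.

K_a = 0.2960.
The pressure distribution is triangular, so the resultant acts at H/3 above the base = 7.5/3 = 2.500 m.

2.50 m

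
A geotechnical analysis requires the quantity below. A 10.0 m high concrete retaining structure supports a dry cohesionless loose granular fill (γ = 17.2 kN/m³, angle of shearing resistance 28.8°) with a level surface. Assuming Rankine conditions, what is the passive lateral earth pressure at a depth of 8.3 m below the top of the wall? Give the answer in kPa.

408 kPa

K_p = (1 + sin φ)/(1 − sin φ) = 2.859.
σ_h = K_p γ z = 2.859 × 17.2 × 8.3 = 408.2 kPa.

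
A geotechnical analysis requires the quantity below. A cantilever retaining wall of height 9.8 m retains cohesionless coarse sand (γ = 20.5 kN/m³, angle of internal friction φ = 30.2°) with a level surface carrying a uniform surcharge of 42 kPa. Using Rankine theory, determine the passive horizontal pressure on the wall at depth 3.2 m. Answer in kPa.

K_p = (1 + sin φ)/(1 − sin φ) = 3.024.
σ_v = γz + q = 20.5 × 3.2 + 42 = 107.6 kPa.
σ_h = K_p σ_v = 3.024 × 107.6 = 325.4 kPa.

325 kPa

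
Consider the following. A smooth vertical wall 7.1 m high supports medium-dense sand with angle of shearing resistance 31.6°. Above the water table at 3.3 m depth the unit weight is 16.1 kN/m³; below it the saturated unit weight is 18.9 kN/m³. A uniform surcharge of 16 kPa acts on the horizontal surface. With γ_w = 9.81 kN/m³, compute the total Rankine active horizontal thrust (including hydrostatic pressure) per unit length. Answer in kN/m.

217 kN/m

K_a = tan²(45° − φ/2) = 0.3123.
γ' = 18.9 − 9.81 = 9.090 kN/m³. h₂ = H − d_w = 3.8 m.
σ'_h: at surface K_a·q = 4.998; at WT K_a(q+γd_w) = 21.59; at base K_a(q+γd_w+γ'h₂) = 32.38 kPa.
P₁ = ½(4.998+21.59)×3.3 = 43.87; P₂ = ½(21.59+32.38)×3.8 = 102.6; P_w = ½γ_w h₂² = 70.83.
Total = 43.87+102.6+70.83 = 217.3 kN/m.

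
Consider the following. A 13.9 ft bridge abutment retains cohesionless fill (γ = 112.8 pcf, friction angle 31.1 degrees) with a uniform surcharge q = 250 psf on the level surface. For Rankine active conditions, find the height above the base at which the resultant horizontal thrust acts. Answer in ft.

5.19 ft

K_a = 0.3188.
Triangular part P₁ = ½K_aγH² = 3474 at H/3 = 4.633 ft; rectangular part P₂ = K_a q H = 1108 at H/2 = 6.950 ft.
ȳ = (P₁·4.633 + P₂·6.950)/(P₁+P₂) = 5.193 ft.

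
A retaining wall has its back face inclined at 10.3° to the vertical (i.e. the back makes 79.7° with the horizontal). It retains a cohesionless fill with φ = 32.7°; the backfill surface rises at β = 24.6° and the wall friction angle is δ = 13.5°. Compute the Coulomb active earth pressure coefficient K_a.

0.539

K_a = sin²(α+φ) / [sin²α · sin(α−δ) · (1 + √{sin(φ+δ)sin(φ−β) / (sin(α−δ)sin(α+β))})²].
With α = 79.7°, φ = 32.7°, δ = 13.5°, β = 24.6°: K_a = 0.5385.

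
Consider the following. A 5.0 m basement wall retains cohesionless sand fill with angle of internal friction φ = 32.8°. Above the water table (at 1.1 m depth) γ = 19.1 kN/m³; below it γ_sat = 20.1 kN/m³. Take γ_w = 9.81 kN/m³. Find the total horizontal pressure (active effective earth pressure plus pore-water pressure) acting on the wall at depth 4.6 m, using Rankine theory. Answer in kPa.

K_a = (1 − sin φ)/(1 + sin φ) = 0.2973.
γ' = 20.1 − 9.81 = 10.29 kN/m³.
Effective vertical stress at 4.6 m: σ'_v = 19.1×1.1 + 10.29×3.50 = 57.03 kPa.
σ'_h = K_a σ'_v = 0.2973 × 57.03 = 16.95 kPa; u = γ_w × 3.50 = 34.34 kPa.
Total σ_h = 16.95 + 34.34 = 51.29 kPa.

51.3 kPa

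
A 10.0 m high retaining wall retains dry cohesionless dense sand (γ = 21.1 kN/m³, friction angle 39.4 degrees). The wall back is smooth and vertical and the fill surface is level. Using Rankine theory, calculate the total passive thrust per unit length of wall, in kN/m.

4720 kN/m

K_p = tan²(45° + φ/2) = 4.475.
P_p = ½ K_p γ H² = 0.5 × 4.475 × 21.1 × 10.0² = 4722 kN/m.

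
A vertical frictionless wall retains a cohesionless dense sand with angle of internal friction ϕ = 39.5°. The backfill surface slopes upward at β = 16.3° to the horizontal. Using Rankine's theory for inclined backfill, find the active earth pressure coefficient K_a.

0.244

K_a = cos β · (cos β − √(cos²β − cos²φ)) / (cos β + √(cos²β − cos²φ)).
cos β = 0.9598, cos φ = 0.7716, √(cos²β − cos²φ) = 0.5708.
K_a = 0.9598 × (0.9598 − 0.5708)/(0.9598 + 0.5708) = 0.2439.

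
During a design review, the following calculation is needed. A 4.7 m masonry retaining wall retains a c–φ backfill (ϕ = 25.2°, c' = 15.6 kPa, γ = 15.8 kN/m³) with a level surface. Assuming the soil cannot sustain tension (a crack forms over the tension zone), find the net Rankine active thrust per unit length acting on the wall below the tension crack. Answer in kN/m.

K_a = 0.4027; √K_a = 0.6346.
Tension-crack depth z_c = 2c/(γ√K_a) = 2×15.6/(15.8×0.6346) = 3.112 m.
σ_a at base = K_a γ H − 2c√K_a = 0.4027×15.8×4.7 − 2×15.6×0.6346 = 10.11 kPa.
P_a = ½ × 10.11 × (H − z_c) = 0.5×10.11×1.588 = 8.027 kN/m.

8.03 kN/m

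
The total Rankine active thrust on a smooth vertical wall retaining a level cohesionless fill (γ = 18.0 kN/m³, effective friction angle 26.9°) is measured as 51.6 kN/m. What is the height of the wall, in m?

K_a = 0.3770. P_a = ½ K_a γ H² ⇒ H = √(2P_a/(K_a γ)).
H = √(2×51.6/(0.3770×18.0)) = 3.900 m.

3.90 m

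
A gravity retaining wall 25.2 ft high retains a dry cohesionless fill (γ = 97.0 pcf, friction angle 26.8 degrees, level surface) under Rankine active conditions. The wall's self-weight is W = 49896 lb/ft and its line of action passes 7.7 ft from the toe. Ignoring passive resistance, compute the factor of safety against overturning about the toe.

K_a = tan²(45° − 26.8°/2) = 0.3785.
P_a = ½K_aγH² = 0.5×0.3785×97.0×25.2² = 11660 lb/ft, acting at H/3 = 8.400 ft above the base.
Overturning moment M_o = P_a × H/3 = 11660 × 8.400 = 97920.
Resisting moment M_r = W × 7.7 = 49896 × 7.7 = 384200.
FS_overturning = M_r/M_o = 384200/97920 = 3.924.

3.92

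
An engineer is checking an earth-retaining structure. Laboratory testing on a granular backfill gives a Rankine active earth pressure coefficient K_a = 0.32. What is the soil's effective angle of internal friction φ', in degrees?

K_a = tan²(45° − φ/2) ⇒ 45° − φ/2 = arctan(√0.32) = 29.50°.
φ = 2(45° − 29.50°) = 31.01°.

31.0°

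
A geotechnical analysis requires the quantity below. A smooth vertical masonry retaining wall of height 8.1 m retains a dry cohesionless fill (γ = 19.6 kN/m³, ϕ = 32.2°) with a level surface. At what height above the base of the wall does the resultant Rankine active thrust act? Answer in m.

2.70 m

K_a = 0.3047.
The pressure distribution is triangular, so the resultant acts at H/3 above the base = 8.1/3 = 2.700 m.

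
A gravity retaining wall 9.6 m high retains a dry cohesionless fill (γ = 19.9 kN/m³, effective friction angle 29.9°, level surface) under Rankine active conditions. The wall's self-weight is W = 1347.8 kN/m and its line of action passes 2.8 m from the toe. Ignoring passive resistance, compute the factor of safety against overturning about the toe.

3.84

K_a = tan²(45° − 29.9°/2) = 0.3347.
P_a = ½K_aγH² = 0.5×0.3347×19.9×9.6² = 306.9 kN/m, acting at H/3 = 3.200 m above the base.
Overturning moment M_o = P_a × H/3 = 306.9 × 3.200 = 982.1.
Resisting moment M_r = W × 2.8 = 1347.8 × 2.8 = 3774.
FS_overturning = M_r/M_o = 3774/982.1 = 3.843.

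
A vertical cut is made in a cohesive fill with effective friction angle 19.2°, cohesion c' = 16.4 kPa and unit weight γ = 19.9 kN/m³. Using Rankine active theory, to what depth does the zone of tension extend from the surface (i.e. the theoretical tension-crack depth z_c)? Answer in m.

2.32 m

K_a = tan²(45° − 19.2°/2) = 0.5050; √K_a = 0.7107.
The active pressure is zero where K_a γ z = 2c√K_a, so z_c = 2c/(γ√K_a) = 2×16.4/(19.9×0.7107) = 2.319 m.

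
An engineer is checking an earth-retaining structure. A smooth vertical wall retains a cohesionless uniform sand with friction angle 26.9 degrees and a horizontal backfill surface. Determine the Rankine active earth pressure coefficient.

0.377

K_a = (1 − sin φ)/(1 + sin φ) = (1 − sin 26.9°)/(1 + sin 26.9°) = 0.3770.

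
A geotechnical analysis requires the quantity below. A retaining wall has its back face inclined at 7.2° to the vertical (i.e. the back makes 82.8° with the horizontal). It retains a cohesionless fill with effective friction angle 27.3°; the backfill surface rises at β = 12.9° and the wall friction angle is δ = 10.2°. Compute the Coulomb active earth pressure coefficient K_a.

K_a = sin²(α+φ) / [sin²α · sin(α−δ) · (1 + √{sin(φ+δ)sin(φ−β) / (sin(α−δ)sin(α+β))})²].
With α = 82.8°, φ = 27.3°, δ = 10.2°, β = 12.9°: K_a = 0.4795.

0.480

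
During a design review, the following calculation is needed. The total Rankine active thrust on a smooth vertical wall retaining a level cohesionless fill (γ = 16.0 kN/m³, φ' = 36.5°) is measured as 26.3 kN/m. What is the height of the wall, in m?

K_a = 0.2541. P_a = ½ K_a γ H² ⇒ H = √(2P_a/(K_a γ)).
H = √(2×26.3/(0.2541×16.0)) = 3.597 m.

3.60 m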